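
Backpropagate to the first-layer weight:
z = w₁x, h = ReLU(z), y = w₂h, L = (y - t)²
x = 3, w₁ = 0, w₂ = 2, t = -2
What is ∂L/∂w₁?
∂L/∂w₁ = 0

Forward pass:
z = w₁x = 0×3 = 0
h = ReLU(0) = 0
y = w₂h = 2×0 = 0

Backward pass:
∂L/∂y = 2(y - t) = 2(0 - -2) = 4
∂y/∂h = w₂ = 2
∂h/∂z = 0 (ReLU derivative)
∂z/∂w₁ = x = 3

∂L/∂w₁ = 4 × 2 × 0 × 3 = 0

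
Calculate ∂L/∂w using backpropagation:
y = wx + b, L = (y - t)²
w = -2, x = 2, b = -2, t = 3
∂L/∂w = -36

y = wx + b = (-2)(2) + -2 = -6
∂L/∂y = 2(y - t) = 2(-6 - 3) = -18
∂y/∂w = x = 2
∂L/∂w = ∂L/∂y · ∂y/∂w = -18 × 2 = -36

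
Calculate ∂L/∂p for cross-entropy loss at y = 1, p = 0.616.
∂L/∂p = -1.623

∂L/∂p = -y/p + (1-y)/(1-p) = -1/0.616 + 0 = -1.623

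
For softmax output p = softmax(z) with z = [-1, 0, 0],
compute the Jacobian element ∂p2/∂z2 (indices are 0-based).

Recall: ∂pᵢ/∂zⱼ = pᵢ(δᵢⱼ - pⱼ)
∂p2/∂z2 = 0.244

p = softmax(z) = [0.1554, 0.4223, 0.4223]
p2 = 0.4223

∂p2/∂z2 = p2(1 - p2) = 0.4223 × (1 - 0.4223) = 0.244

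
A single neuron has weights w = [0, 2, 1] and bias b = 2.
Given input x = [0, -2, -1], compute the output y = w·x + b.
y = -3

y = (0)(0) + (2)(-2) + (1)(-1) + 2 = -3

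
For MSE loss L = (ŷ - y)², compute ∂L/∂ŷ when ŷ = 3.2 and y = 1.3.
∂L/∂ŷ = 3.8

∂L/∂ŷ = 2(ŷ - y) = 2(3.2 - 1.3) = 2(1.9) = 3.8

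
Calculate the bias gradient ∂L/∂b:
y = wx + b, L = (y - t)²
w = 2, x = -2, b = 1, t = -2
∂L/∂b = -2

y = wx + b = (2)(-2) + 1 = -3
∂L/∂y = 2(y - t) = 2(-3 - -2) = -2
∂y/∂b = 1
∂L/∂b = ∂L/∂y · ∂y/∂b = -2 × 1 = -2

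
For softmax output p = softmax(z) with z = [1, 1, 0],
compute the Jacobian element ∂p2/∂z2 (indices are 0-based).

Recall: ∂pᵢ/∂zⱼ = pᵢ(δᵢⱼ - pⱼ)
∂p2/∂z2 = 0.1312

p = softmax(z) = [0.4223, 0.4223, 0.1554]
p2 = 0.1554

∂p2/∂z2 = p2(1 - p2) = 0.1554 × (1 - 0.1554) = 0.1312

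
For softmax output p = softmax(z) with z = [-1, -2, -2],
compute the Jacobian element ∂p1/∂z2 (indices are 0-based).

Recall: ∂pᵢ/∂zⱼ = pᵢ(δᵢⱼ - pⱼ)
∂p1/∂z2 = -0.04492

p = softmax(z) = [0.5761, 0.2119, 0.2119]
p1 = 0.2119, p2 = 0.2119

∂p1/∂z2 = -p1 × p2 = -0.2119 × 0.2119 = -0.04492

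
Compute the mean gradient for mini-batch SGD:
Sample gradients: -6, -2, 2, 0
Average gradient = -1.5

Average = (1/4)(-6 + -2 + 2 + 0) = -6/4 = -1.5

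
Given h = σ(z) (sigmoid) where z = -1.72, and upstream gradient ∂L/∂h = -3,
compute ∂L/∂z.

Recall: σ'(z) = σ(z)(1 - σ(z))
∂L/∂z = -0.3864

σ(-1.72) = 0.1519
σ'(-1.72) = σ(-1.72)(1 - σ(-1.72)) = 0.1519 × 0.8481 = 0.1288
∂L/∂z = ∂L/∂h · σ'(z) = -3 × 0.1288 = -0.3864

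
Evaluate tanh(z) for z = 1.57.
0.917

tanh(1.57) = (e^(1.57) - e^(-1.57))/(e^(1.57) + e^(-1.57)) = 0.917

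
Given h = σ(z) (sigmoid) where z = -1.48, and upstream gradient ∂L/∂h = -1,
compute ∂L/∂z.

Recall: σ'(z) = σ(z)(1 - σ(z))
∂L/∂z = -0.151

σ(-1.48) = 0.1854
σ'(-1.48) = σ(-1.48)(1 - σ(-1.48)) = 0.1854 × 0.8146 = 0.151
∂L/∂z = ∂L/∂h · σ'(z) = -1 × 0.151 = -0.151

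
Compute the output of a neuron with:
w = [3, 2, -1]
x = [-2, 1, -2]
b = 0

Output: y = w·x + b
y = -2

y = (3)(-2) + (2)(1) + (-1)(-2) + 0 = -2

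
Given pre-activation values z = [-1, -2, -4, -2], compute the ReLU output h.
h = [0, 0, 0, 0]

ReLU applied element-wise: max(0,-1)=0, max(0,-2)=0, max(0,-4)=0, max(0,-2)=0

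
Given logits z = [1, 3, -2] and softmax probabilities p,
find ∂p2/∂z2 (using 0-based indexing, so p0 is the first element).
∂p2/∂z2 = 0.005865

p = softmax(z) = [0.1185, 0.8756, 0.0059]
p2 = 0.0059

∂p2/∂z2 = p2(1 - p2) = 0.0059 × (1 - 0.0059) = 0.005865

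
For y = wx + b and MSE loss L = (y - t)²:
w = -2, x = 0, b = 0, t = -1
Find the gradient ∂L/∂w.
∂L/∂w = 0

y = wx + b = (-2)(0) + 0 = 0
∂L/∂y = 2(y - t) = 2(0 - -1) = 2
∂y/∂w = x = 0
∂L/∂w = ∂L/∂y · ∂y/∂w = 2 × 0 = 0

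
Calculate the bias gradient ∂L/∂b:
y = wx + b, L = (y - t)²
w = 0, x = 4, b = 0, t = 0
∂L/∂b = 0

y = wx + b = (0)(4) + 0 = 0
∂L/∂y = 2(y - t) = 2(0 - 0) = 0
∂y/∂b = 1
∂L/∂b = ∂L/∂y · ∂y/∂b = 0 × 1 = 0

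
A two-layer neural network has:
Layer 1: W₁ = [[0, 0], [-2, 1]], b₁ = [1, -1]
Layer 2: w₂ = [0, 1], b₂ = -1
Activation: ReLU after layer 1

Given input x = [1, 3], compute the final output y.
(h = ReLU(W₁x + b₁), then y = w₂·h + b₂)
y = -1

Layer 1 pre-activation: z₁ = [1, 0]
After ReLU: h = [1, 0]
Layer 2 output: y = 0×1 + 1×0 + -1 = -1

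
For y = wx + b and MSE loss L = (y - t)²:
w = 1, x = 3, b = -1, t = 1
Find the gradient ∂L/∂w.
∂L/∂w = 6

y = wx + b = (1)(3) + -1 = 2
∂L/∂y = 2(y - t) = 2(2 - 1) = 2
∂y/∂w = x = 3
∂L/∂w = ∂L/∂y · ∂y/∂w = 2 × 3 = 6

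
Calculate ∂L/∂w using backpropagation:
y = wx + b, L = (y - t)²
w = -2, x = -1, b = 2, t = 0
∂L/∂w = -8

y = wx + b = (-2)(-1) + 2 = 4
∂L/∂y = 2(y - t) = 2(4 - 0) = 8
∂y/∂w = x = -1
∂L/∂w = ∂L/∂y · ∂y/∂w = 8 × -1 = -8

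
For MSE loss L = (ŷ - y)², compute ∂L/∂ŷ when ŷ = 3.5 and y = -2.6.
∂L/∂ŷ = 12.2

∂L/∂ŷ = 2(ŷ - y) = 2(3.5 - -2.6) = 2(6.1) = 12.2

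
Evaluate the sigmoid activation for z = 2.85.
0.9453

sigmoid(2.85) = 1/(1 + e^(-2.85)) = 1/(1 + 0.05784) = 0.9453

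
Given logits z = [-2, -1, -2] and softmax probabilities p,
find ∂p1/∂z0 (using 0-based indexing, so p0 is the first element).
∂p1/∂z0 = -0.1221

p = softmax(z) = [0.2119, 0.5761, 0.2119]
p1 = 0.5761, p0 = 0.2119

∂p1/∂z0 = -p1 × p0 = -0.5761 × 0.2119 = -0.1221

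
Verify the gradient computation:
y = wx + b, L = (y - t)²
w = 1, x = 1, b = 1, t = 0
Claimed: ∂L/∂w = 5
Incorrect

y = (1)(1) + 1 = 2
∂L/∂y = 2(y - t) = 2(2 - 0) = 4
∂y/∂w = x = 1
∂L/∂w = 4 × 1 = 4

Claimed value: 5
Incorrect: The correct gradient is 4.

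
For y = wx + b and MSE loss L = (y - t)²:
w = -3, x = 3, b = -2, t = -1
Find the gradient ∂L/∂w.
∂L/∂w = -60

y = wx + b = (-3)(3) + -2 = -11
∂L/∂y = 2(y - t) = 2(-11 - -1) = -20
∂y/∂w = x = 3
∂L/∂w = ∂L/∂y · ∂y/∂w = -20 × 3 = -60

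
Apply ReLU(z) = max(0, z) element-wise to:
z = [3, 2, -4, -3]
h = [3, 2, 0, 0]

ReLU applied element-wise: max(0,3)=3, max(0,2)=2, max(0,-4)=0, max(0,-3)=0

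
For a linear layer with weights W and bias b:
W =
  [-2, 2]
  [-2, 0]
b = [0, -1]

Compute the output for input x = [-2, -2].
y = [0, 3]

Wx = [-2×-2 + 2×-2, -2×-2 + 0×-2]
   = [0, 4]
y = Wx + b = [0 + 0, 4 + -1] = [0, 3]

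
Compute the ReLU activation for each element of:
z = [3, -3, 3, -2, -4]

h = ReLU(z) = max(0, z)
h = [3, 0, 3, 0, 0]

ReLU applied element-wise: max(0,3)=3, max(0,-3)=0, max(0,3)=3, max(0,-2)=0, max(0,-4)=0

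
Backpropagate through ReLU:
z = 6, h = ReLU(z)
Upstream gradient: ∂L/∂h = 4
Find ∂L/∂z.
∂L/∂z = 4

h = ReLU(6) = 6
Since z > 0: ∂h/∂z = 1
∂L/∂z = ∂L/∂h · ∂h/∂z = 4 × 1 = 4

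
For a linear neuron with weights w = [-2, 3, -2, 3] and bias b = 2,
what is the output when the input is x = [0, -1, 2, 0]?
y = -5

y = (-2)(0) + (3)(-1) + (-2)(2) + (3)(0) + 2 = -5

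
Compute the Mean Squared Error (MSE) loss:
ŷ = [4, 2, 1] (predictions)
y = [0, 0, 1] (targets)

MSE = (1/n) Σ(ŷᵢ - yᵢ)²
MSE = 6.667

MSE = (1/3)((4-0)² + (2-0)² + (1-1)²) = (1/3)(16 + 4 + 0) = 6.667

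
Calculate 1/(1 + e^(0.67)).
0.3385

sigmoid(-0.67) = 1/(1 + e^(0.67)) = 1/(1 + 1.954) = 0.3385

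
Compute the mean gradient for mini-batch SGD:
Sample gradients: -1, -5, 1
Average gradient = -1.667

Average = (1/3)(-1 + -5 + 1) = -5/3 = -1.667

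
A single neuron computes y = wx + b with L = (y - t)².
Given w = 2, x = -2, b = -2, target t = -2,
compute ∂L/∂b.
∂L/∂b = -8

y = wx + b = (2)(-2) + -2 = -6
∂L/∂y = 2(y - t) = 2(-6 - -2) = -8
∂y/∂b = 1
∂L/∂b = ∂L/∂y · ∂y/∂b = -8 × 1 = -8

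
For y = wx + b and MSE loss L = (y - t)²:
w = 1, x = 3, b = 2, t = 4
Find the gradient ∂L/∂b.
∂L/∂b = 2

y = wx + b = (1)(3) + 2 = 5
∂L/∂y = 2(y - t) = 2(5 - 4) = 2
∂y/∂b = 1
∂L/∂b = ∂L/∂y · ∂y/∂b = 2 × 1 = 2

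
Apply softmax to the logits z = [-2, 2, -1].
p = [0.0171, 0.9362, 0.0466]

exp(z) = [0.1353, 7.389, 0.3679]
Sum = 7.892
p = [0.0171, 0.9362, 0.0466]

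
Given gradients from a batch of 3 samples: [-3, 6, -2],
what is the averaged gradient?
Average gradient = 0.3333

Average = (1/3)(-3 + 6 + -2) = 1/3 = 0.3333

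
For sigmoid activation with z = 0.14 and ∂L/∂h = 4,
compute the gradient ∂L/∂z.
∂L/∂z = 0.9951

σ(0.14) = 0.5349
σ'(0.14) = σ(0.14)(1 - σ(0.14)) = 0.5349 × 0.4651 = 0.2488
∂L/∂z = ∂L/∂h · σ'(z) = 4 × 0.2488 = 0.9951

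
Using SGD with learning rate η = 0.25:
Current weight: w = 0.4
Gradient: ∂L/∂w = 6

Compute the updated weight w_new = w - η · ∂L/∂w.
w_new = -1.1

w_new = w - η·∂L/∂w = 0.4 - 0.25×(6) = 0.4 - (1.5) = -1.1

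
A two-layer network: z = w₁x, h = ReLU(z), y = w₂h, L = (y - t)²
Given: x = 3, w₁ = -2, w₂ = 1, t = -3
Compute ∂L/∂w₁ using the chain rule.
∂L/∂w₁ = 0

Forward pass:
z = w₁x = -2×3 = -6
h = ReLU(-6) = 0
y = w₂h = 1×0 = 0

Backward pass:
∂L/∂y = 2(y - t) = 2(0 - -3) = 6
∂y/∂h = w₂ = 1
∂h/∂z = 0 (ReLU derivative)
∂z/∂w₁ = x = 3

∂L/∂w₁ = 6 × 1 × 0 × 3 = 0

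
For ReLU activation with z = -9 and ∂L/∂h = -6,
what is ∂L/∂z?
∂L/∂z = 0

h = ReLU(-9) = 0
Since z < 0: ∂h/∂z = 0
∂L/∂z = ∂L/∂h · ∂h/∂z = -6 × 0 = 0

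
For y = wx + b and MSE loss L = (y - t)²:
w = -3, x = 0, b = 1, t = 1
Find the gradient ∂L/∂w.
∂L/∂w = 0

y = wx + b = (-3)(0) + 1 = 1
∂L/∂y = 2(y - t) = 2(1 - 1) = 0
∂y/∂w = x = 0
∂L/∂w = ∂L/∂y · ∂y/∂w = 0 × 0 = 0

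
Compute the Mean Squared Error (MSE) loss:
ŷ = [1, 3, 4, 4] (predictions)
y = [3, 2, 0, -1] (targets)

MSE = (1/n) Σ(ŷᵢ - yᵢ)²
MSE = 11.5

MSE = (1/4)((1-3)² + (3-2)² + (4-0)² + (4--1)²) = (1/4)(4 + 1 + 16 + 25) = 11.5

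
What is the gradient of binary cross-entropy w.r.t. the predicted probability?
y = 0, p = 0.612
∂L/∂p = 2.577

∂L/∂p = -y/p + (1-y)/(1-p) = 0 + 1/0.388 = 2.577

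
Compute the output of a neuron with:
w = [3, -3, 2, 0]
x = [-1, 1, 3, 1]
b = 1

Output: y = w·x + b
y = 1

y = (3)(-1) + (-3)(1) + (2)(3) + (0)(1) + 1 = 1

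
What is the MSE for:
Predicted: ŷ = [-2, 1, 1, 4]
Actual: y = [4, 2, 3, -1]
MSE = 16.5

MSE = (1/4)((-2-4)² + (1-2)² + (1-3)² + (4--1)²) = (1/4)(36 + 1 + 4 + 25) = 16.5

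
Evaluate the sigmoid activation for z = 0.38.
0.5939

sigmoid(0.38) = 1/(1 + e^(-0.38)) = 1/(1 + 0.6839) = 0.5939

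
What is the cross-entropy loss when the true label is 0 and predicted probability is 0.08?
L = 0.08338

L = -0·log(0.08) - 1·log(0.92) = -log(0.92) = 0.08338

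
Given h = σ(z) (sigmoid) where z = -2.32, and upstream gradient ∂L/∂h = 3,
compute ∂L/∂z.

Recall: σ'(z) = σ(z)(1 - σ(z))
∂L/∂z = 0.2444

σ(-2.32) = 0.08948
σ'(-2.32) = σ(-2.32)(1 - σ(-2.32)) = 0.08948 × 0.9105 = 0.08147
∂L/∂z = ∂L/∂h · σ'(z) = 3 × 0.08147 = 0.2444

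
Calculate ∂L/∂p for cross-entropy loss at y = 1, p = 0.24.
∂L/∂p = -4.167

∂L/∂p = -y/p + (1-y)/(1-p) = -1/0.24 + 0 = -4.167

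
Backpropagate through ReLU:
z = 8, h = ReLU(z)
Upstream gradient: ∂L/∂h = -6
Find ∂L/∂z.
∂L/∂z = -6

h = ReLU(8) = 8
Since z > 0: ∂h/∂z = 1
∂L/∂z = ∂L/∂h · ∂h/∂z = -6 × 1 = -6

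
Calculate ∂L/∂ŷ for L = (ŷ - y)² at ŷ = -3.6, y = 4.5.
∂L/∂ŷ = -16.2

∂L/∂ŷ = 2(ŷ - y) = 2(-3.6 - 4.5) = 2(-8.1) = -16.2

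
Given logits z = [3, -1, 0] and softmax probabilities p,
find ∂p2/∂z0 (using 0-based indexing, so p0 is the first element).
∂p2/∂z0 = -0.04364

p = softmax(z) = [0.9362, 0.01715, 0.04661]
p2 = 0.04661, p0 = 0.9362

∂p2/∂z0 = -p2 × p0 = -0.04661 × 0.9362 = -0.04364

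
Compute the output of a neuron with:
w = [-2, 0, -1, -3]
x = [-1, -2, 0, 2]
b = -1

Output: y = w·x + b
y = -5

y = (-2)(-1) + (0)(-2) + (-1)(0) + (-3)(2) + -1 = -5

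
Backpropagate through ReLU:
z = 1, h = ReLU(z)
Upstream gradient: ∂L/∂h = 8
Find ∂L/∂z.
∂L/∂z = 8

h = ReLU(1) = 1
Since z > 0: ∂h/∂z = 1
∂L/∂z = ∂L/∂h · ∂h/∂z = 8 × 1 = 8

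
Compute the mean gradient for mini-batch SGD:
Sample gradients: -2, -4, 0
Average gradient = -2

Average = (1/3)(-2 + -4 + 0) = -6/3 = -2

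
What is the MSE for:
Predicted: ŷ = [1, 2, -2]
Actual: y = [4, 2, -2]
MSE = 3

MSE = (1/3)((1-4)² + (2-2)² + (-2--2)²) = (1/3)(9 + 0 + 0) = 3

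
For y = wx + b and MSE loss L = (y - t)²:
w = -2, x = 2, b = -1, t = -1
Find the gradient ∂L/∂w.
∂L/∂w = -16

y = wx + b = (-2)(2) + -1 = -5
∂L/∂y = 2(y - t) = 2(-5 - -1) = -8
∂y/∂w = x = 2
∂L/∂w = ∂L/∂y · ∂y/∂w = -8 × 2 = -16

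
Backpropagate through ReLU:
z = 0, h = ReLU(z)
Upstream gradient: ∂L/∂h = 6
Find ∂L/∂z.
∂L/∂z = 0

h = ReLU(0) = 0
At z = 0: ∂h/∂z = 0 (by convention)
∂L/∂z = ∂L/∂h · ∂h/∂z = 6 × 0 = 0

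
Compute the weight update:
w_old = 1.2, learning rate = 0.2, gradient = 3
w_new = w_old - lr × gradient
w_new = 0.6

w_new = w - η·∂L/∂w = 1.2 - 0.2×(3) = 1.2 - (0.6) = 0.6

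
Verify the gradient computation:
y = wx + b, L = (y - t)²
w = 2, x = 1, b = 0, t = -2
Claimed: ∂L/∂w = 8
Correct

y = (2)(1) + 0 = 2
∂L/∂y = 2(y - t) = 2(2 - -2) = 8
∂y/∂w = x = 1
∂L/∂w = 8 × 1 = 8

Claimed value: 8
Correct: The correct gradient is 8.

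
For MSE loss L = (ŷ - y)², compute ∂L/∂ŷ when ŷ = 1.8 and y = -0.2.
∂L/∂ŷ = 4.0

∂L/∂ŷ = 2(ŷ - y) = 2(1.8 - -0.2) = 2(2.0) = 4.0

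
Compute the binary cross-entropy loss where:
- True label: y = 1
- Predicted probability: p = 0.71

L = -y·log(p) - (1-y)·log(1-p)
L = 0.3425

L = -1·log(0.71) - 0·log(0.29) = -log(0.71) = 0.3425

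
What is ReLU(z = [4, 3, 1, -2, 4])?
h = [4, 3, 1, 0, 4]

ReLU applied element-wise: max(0,4)=4, max(0,3)=3, max(0,1)=1, max(0,-2)=0, max(0,4)=4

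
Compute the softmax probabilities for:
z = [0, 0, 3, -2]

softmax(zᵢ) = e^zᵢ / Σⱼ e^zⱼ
p = [0.045, 0.045, 0.9039, 0.0061]

exp(z) = [1, 1, 20.09, 0.1353]
Sum = 22.22
p = [0.045, 0.045, 0.9039, 0.0061]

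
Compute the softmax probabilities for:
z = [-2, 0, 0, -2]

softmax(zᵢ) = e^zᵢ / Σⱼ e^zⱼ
p = [0.0596, 0.4404, 0.4404, 0.0596]

exp(z) = [0.1353, 1, 1, 0.1353]
Sum = 2.271
p = [0.0596, 0.4404, 0.4404, 0.0596]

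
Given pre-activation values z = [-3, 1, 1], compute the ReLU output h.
h = [0, 1, 1]

ReLU applied element-wise: max(0,-3)=0, max(0,1)=1, max(0,1)=1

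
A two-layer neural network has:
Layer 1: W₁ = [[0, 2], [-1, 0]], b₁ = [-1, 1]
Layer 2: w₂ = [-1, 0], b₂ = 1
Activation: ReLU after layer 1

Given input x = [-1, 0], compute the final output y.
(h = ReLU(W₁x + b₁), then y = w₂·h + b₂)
y = 1

Layer 1 pre-activation: z₁ = [-1, 2]
After ReLU: h = [0, 2]
Layer 2 output: y = -1×0 + 0×2 + 1 = 1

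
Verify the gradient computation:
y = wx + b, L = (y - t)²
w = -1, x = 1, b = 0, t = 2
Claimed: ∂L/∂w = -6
Correct

y = (-1)(1) + 0 = -1
∂L/∂y = 2(y - t) = 2(-1 - 2) = -6
∂y/∂w = x = 1
∂L/∂w = -6 × 1 = -6

Claimed value: -6
Correct: The correct gradient is -6.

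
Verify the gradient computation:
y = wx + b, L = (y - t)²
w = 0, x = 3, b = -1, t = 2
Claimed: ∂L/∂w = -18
Correct

y = (0)(3) + -1 = -1
∂L/∂y = 2(y - t) = 2(-1 - 2) = -6
∂y/∂w = x = 3
∂L/∂w = -6 × 3 = -18

Claimed value: -18
Correct: The correct gradient is -18.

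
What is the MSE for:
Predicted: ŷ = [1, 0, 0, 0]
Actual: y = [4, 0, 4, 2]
MSE = 7.25

MSE = (1/4)((1-4)² + (0-0)² + (0-4)² + (0-2)²) = (1/4)(9 + 0 + 16 + 4) = 7.25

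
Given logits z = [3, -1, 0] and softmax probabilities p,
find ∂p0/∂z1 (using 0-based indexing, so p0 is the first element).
∂p0/∂z1 = -0.01605

p = softmax(z) = [0.9362, 0.01715, 0.04661]
p0 = 0.9362, p1 = 0.01715

∂p0/∂z1 = -p0 × p1 = -0.9362 × 0.01715 = -0.01605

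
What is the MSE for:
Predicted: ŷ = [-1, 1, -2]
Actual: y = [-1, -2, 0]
MSE = 4.333

MSE = (1/3)((-1--1)² + (1--2)² + (-2-0)²) = (1/3)(0 + 9 + 4) = 4.333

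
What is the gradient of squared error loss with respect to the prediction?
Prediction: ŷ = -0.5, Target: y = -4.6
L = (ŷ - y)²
∂L/∂ŷ = 8.2

∂L/∂ŷ = 2(ŷ - y) = 2(-0.5 - -4.6) = 2(4.1) = 8.2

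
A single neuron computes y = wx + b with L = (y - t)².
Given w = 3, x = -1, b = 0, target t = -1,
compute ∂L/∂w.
∂L/∂w = 4

y = wx + b = (3)(-1) + 0 = -3
∂L/∂y = 2(y - t) = 2(-3 - -1) = -4
∂y/∂w = x = -1
∂L/∂w = ∂L/∂y · ∂y/∂w = -4 × -1 = 4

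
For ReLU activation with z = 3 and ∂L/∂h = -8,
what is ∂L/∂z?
∂L/∂z = -8

h = ReLU(3) = 3
Since z > 0: ∂h/∂z = 1
∂L/∂z = ∂L/∂h · ∂h/∂z = -8 × 1 = -8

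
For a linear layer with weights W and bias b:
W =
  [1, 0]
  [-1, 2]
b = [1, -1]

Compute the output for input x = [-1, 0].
y = [0, 0]

Wx = [1×-1 + 0×0, -1×-1 + 2×0]
   = [-1, 1]
y = Wx + b = [-1 + 1, 1 + -1] = [0, 0]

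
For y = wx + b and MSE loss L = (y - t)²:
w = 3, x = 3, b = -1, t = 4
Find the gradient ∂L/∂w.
∂L/∂w = 24

y = wx + b = (3)(3) + -1 = 8
∂L/∂y = 2(y - t) = 2(8 - 4) = 8
∂y/∂w = x = 3
∂L/∂w = ∂L/∂y · ∂y/∂w = 8 × 3 = 24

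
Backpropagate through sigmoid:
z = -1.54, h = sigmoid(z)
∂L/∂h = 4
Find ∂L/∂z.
∂L/∂z = 0.5815

σ(-1.54) = 0.1765
σ'(-1.54) = σ(-1.54)(1 - σ(-1.54)) = 0.1765 × 0.8235 = 0.1454
∂L/∂z = ∂L/∂h · σ'(z) = 4 × 0.1454 = 0.5815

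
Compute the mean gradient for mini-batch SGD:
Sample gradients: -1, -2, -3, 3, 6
Average gradient = 0.6

Average = (1/5)(-1 + -2 + -3 + 3 + 6) = 3/5 = 0.6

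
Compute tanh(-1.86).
-0.9527

tanh(-1.86) = (e^(-1.86) - e^(1.86))/(e^(-1.86) + e^(1.86)) = -0.9527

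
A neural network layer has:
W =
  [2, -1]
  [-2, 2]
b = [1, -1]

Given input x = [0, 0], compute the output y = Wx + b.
y = [1, -1]

Wx = [2×0 + -1×0, -2×0 + 2×0]
   = [0, 0]
y = Wx + b = [0 + 1, 0 + -1] = [1, -1]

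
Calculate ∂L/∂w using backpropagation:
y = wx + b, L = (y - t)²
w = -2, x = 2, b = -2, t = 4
∂L/∂w = -40

y = wx + b = (-2)(2) + -2 = -6
∂L/∂y = 2(y - t) = 2(-6 - 4) = -20
∂y/∂w = x = 2
∂L/∂w = ∂L/∂y · ∂y/∂w = -20 × 2 = -40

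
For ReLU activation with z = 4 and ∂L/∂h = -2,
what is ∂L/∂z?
∂L/∂z = -2

h = ReLU(4) = 4
Since z > 0: ∂h/∂z = 1
∂L/∂z = ∂L/∂h · ∂h/∂z = -2 × 1 = -2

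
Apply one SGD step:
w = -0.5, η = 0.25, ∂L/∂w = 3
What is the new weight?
w_new = -1.25

w_new = w - η·∂L/∂w = -0.5 - 0.25×(3) = -0.5 - (0.75) = -1.25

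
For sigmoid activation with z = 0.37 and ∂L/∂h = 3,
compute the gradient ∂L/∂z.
∂L/∂z = 0.7249

σ(0.37) = 0.5915
σ'(0.37) = σ(0.37)(1 - σ(0.37)) = 0.5915 × 0.4085 = 0.2416
∂L/∂z = ∂L/∂h · σ'(z) = 3 × 0.2416 = 0.7249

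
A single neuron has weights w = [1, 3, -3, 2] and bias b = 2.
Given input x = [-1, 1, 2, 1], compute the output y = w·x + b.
y = 0

y = (1)(-1) + (3)(1) + (-3)(2) + (2)(1) + 2 = 0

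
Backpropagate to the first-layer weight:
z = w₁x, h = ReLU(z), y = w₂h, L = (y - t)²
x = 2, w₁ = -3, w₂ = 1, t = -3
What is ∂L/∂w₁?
∂L/∂w₁ = 0

Forward pass:
z = w₁x = -3×2 = -6
h = ReLU(-6) = 0
y = w₂h = 1×0 = 0

Backward pass:
∂L/∂y = 2(y - t) = 2(0 - -3) = 6
∂y/∂h = w₂ = 1
∂h/∂z = 0 (ReLU derivative)
∂z/∂w₁ = x = 2

∂L/∂w₁ = 6 × 1 × 0 × 2 = 0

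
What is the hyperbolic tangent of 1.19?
0.8306

tanh(1.19) = (e^(1.19) - e^(-1.19))/(e^(1.19) + e^(-1.19)) = 0.8306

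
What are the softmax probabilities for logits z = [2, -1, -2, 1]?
p = [0.6964, 0.0347, 0.0128, 0.2562]

exp(z) = [7.389, 0.3679, 0.1353, 2.718]
Sum = 10.61
p = [0.6964, 0.0347, 0.0128, 0.2562]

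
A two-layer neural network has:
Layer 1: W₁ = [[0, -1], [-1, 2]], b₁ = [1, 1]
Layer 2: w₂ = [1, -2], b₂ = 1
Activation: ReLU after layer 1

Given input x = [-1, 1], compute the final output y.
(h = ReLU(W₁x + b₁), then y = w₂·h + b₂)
y = -7

Layer 1 pre-activation: z₁ = [0, 4]
After ReLU: h = [0, 4]
Layer 2 output: y = 1×0 + -2×4 + 1 = -7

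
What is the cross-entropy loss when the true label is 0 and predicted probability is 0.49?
L = 0.6733

L = -0·log(0.49) - 1·log(0.51) = -log(0.51) = 0.6733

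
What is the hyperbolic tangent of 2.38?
0.983

tanh(2.38) = (e^(2.38) - e^(-2.38))/(e^(2.38) + e^(-2.38)) = 0.983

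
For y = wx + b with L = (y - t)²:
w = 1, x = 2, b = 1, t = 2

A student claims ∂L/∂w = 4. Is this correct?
Correct

y = (1)(2) + 1 = 3
∂L/∂y = 2(y - t) = 2(3 - 2) = 2
∂y/∂w = x = 2
∂L/∂w = 2 × 2 = 4

Claimed value: 4
Correct: The correct gradient is 4.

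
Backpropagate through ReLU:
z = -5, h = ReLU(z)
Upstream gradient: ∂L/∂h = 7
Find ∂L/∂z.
∂L/∂z = 0

h = ReLU(-5) = 0
Since z < 0: ∂h/∂z = 0
∂L/∂z = ∂L/∂h · ∂h/∂z = 7 × 0 = 0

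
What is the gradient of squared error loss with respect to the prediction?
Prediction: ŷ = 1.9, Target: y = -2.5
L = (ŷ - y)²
∂L/∂ŷ = 8.8

∂L/∂ŷ = 2(ŷ - y) = 2(1.9 - -2.5) = 2(4.4) = 8.8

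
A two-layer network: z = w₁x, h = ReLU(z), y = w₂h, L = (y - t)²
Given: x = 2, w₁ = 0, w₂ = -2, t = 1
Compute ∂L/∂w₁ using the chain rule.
∂L/∂w₁ = 0

Forward pass:
z = w₁x = 0×2 = 0
h = ReLU(0) = 0
y = w₂h = -2×0 = 0

Backward pass:
∂L/∂y = 2(y - t) = 2(0 - 1) = -2
∂y/∂h = w₂ = -2
∂h/∂z = 0 (ReLU derivative)
∂z/∂w₁ = x = 2

∂L/∂w₁ = -2 × -2 × 0 × 2 = 0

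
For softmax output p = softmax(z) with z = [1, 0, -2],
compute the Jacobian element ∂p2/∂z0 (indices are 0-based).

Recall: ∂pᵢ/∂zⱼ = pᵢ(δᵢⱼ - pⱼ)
∂p2/∂z0 = -0.02477

p = softmax(z) = [0.7054, 0.2595, 0.03512]
p2 = 0.03512, p0 = 0.7054

∂p2/∂z0 = -p2 × p0 = -0.03512 × 0.7054 = -0.02477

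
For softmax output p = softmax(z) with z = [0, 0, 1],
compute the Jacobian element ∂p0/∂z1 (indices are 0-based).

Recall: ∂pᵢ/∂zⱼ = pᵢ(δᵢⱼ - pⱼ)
∂p0/∂z1 = -0.04492

p = softmax(z) = [0.2119, 0.2119, 0.5761]
p0 = 0.2119, p1 = 0.2119

∂p0/∂z1 = -p0 × p1 = -0.2119 × 0.2119 = -0.04492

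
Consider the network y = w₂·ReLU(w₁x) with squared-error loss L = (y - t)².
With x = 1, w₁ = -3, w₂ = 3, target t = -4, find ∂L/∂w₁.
∂L/∂w₁ = 0

Forward pass:
z = w₁x = -3×1 = -3
h = ReLU(-3) = 0
y = w₂h = 3×0 = 0

Backward pass:
∂L/∂y = 2(y - t) = 2(0 - -4) = 8
∂y/∂h = w₂ = 3
∂h/∂z = 0 (ReLU derivative)
∂z/∂w₁ = x = 1

∂L/∂w₁ = 8 × 3 × 0 × 1 = 0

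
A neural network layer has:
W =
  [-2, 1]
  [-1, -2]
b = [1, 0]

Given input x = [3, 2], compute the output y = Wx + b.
y = [-3, -7]

Wx = [-2×3 + 1×2, -1×3 + -2×2]
   = [-4, -7]
y = Wx + b = [-4 + 1, -7 + 0] = [-3, -7]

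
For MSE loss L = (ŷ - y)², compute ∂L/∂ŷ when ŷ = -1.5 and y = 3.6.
∂L/∂ŷ = -10.2

∂L/∂ŷ = 2(ŷ - y) = 2(-1.5 - 3.6) = 2(-5.1) = -10.2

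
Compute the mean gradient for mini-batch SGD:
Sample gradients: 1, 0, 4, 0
Average gradient = 1.25

Average = (1/4)(1 + 0 + 4 + 0) = 5/4 = 1.25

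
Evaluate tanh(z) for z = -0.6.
-0.537

tanh(-0.6) = (e^(-0.6) - e^(0.6))/(e^(-0.6) + e^(0.6)) = -0.537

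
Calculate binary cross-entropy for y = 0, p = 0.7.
L = 1.204

L = -0·log(0.7) - 1·log(0.3) = -log(0.3) = 1.204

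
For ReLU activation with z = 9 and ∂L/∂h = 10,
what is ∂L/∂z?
∂L/∂z = 10

h = ReLU(9) = 9
Since z > 0: ∂h/∂z = 1
∂L/∂z = ∂L/∂h · ∂h/∂z = 10 × 1 = 10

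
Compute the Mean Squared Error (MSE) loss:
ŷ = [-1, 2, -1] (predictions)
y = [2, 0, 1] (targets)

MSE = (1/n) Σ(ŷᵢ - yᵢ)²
MSE = 5.667

MSE = (1/3)((-1-2)² + (2-0)² + (-1-1)²) = (1/3)(9 + 4 + 4) = 5.667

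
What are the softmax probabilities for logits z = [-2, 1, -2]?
p = [0.0453, 0.9094, 0.0453]

exp(z) = [0.1353, 2.718, 0.1353]
Sum = 2.989
p = [0.0453, 0.9094, 0.0453]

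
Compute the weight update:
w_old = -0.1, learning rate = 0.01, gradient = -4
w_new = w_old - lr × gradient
w_new = -0.06

w_new = w - η·∂L/∂w = -0.1 - 0.01×(-4) = -0.1 - (-0.04) = -0.06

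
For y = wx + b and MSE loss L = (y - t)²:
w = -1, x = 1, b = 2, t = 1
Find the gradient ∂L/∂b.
∂L/∂b = 0

y = wx + b = (-1)(1) + 2 = 1
∂L/∂y = 2(y - t) = 2(1 - 1) = 0
∂y/∂b = 1
∂L/∂b = ∂L/∂y · ∂y/∂b = 0 × 1 = 0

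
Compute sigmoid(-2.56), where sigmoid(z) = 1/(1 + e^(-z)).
0.07176

sigmoid(-2.56) = 1/(1 + e^(2.56)) = 1/(1 + 12.94) = 0.07176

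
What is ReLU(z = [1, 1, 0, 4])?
h = [1, 1, 0, 4]

ReLU applied element-wise: max(0,1)=1, max(0,1)=1, max(0,0)=0, max(0,4)=4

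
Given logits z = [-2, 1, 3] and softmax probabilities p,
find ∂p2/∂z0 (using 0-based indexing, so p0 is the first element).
∂p2/∂z0 = -0.005166

p = softmax(z) = [0.0059, 0.1185, 0.8756]
p2 = 0.8756, p0 = 0.0059

∂p2/∂z0 = -p2 × p0 = -0.8756 × 0.0059 = -0.005166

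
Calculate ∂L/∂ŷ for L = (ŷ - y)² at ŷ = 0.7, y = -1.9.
∂L/∂ŷ = 5.2

∂L/∂ŷ = 2(ŷ - y) = 2(0.7 - -1.9) = 2(2.6) = 5.2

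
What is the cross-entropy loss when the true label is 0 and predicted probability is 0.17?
L = 0.1863

L = -0·log(0.17) - 1·log(0.83) = -log(0.83) = 0.1863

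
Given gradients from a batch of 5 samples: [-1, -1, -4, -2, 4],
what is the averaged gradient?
Average gradient = -0.8

Average = (1/5)(-1 + -1 + -4 + -2 + 4) = -4/5 = -0.8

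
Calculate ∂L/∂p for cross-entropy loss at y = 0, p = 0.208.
∂L/∂p = 1.263

∂L/∂p = -y/p + (1-y)/(1-p) = 0 + 1/0.792 = 1.263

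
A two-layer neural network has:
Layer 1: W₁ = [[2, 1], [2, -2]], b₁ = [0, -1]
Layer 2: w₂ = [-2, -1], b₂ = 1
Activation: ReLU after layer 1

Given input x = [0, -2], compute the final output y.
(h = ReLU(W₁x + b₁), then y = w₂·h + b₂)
y = -2

Layer 1 pre-activation: z₁ = [-2, 3]
After ReLU: h = [0, 3]
Layer 2 output: y = -2×0 + -1×3 + 1 = -2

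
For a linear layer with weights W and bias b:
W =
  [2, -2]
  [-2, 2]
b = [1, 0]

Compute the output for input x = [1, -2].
y = [7, -6]

Wx = [2×1 + -2×-2, -2×1 + 2×-2]
   = [6, -6]
y = Wx + b = [6 + 1, -6 + 0] = [7, -6]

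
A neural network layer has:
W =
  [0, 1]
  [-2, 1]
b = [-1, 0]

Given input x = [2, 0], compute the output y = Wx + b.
y = [-1, -4]

Wx = [0×2 + 1×0, -2×2 + 1×0]
   = [0, -4]
y = Wx + b = [0 + -1, -4 + 0] = [-1, -4]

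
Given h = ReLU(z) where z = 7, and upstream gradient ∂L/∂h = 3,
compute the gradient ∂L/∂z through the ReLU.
∂L/∂z = 3

h = ReLU(7) = 7
Since z > 0: ∂h/∂z = 1
∂L/∂z = ∂L/∂h · ∂h/∂z = 3 × 1 = 3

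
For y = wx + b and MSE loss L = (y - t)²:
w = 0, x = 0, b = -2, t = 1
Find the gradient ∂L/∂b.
∂L/∂b = -6

y = wx + b = (0)(0) + -2 = -2
∂L/∂y = 2(y - t) = 2(-2 - 1) = -6
∂y/∂b = 1
∂L/∂b = ∂L/∂y · ∂y/∂b = -6 × 1 = -6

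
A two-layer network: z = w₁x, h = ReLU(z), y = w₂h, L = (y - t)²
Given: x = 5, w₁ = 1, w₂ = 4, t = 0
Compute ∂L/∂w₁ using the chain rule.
∂L/∂w₁ = 800

Forward pass:
z = w₁x = 1×5 = 5
h = ReLU(5) = 5
y = w₂h = 4×5 = 20

Backward pass:
∂L/∂y = 2(y - t) = 2(20 - 0) = 40
∂y/∂h = w₂ = 4
∂h/∂z = 1 (ReLU derivative)
∂z/∂w₁ = x = 5

∂L/∂w₁ = 40 × 4 × 1 × 5 = 800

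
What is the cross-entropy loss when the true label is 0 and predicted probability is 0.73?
L = 1.309

L = -0·log(0.73) - 1·log(0.27) = -log(0.27) = 1.309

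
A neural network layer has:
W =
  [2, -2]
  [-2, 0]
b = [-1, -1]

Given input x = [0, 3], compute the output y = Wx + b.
y = [-7, -1]

Wx = [2×0 + -2×3, -2×0 + 0×3]
   = [-6, 0]
y = Wx + b = [-6 + -1, 0 + -1] = [-7, -1]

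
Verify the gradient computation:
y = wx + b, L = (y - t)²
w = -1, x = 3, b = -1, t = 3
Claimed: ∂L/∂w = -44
Incorrect

y = (-1)(3) + -1 = -4
∂L/∂y = 2(y - t) = 2(-4 - 3) = -14
∂y/∂w = x = 3
∂L/∂w = -14 × 3 = -42

Claimed value: -44
Incorrect: The correct gradient is -42.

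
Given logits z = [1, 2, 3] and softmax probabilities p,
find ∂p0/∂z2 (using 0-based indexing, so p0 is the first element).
∂p0/∂z2 = -0.05989

p = softmax(z) = [0.09003, 0.2447, 0.6652]
p0 = 0.09003, p2 = 0.6652

∂p0/∂z2 = -p0 × p2 = -0.09003 × 0.6652 = -0.05989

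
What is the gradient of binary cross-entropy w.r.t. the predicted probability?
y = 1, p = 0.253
∂L/∂p = -3.953

∂L/∂p = -y/p + (1-y)/(1-p) = -1/0.253 + 0 = -3.953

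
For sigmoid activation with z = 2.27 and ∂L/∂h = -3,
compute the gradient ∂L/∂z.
∂L/∂z = -0.2546

σ(2.27) = 0.9064
σ'(2.27) = σ(2.27)(1 - σ(2.27)) = 0.9064 × 0.09364 = 0.08487
∂L/∂z = ∂L/∂h · σ'(z) = -3 × 0.08487 = -0.2546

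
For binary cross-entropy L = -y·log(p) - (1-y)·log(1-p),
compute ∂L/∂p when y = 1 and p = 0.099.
∂L/∂p = -10.1

∂L/∂p = -y/p + (1-y)/(1-p) = -1/0.099 + 0 = -10.1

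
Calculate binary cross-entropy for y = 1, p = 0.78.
L = 0.2485

L = -1·log(0.78) - 0·log(0.22) = -log(0.78) = 0.2485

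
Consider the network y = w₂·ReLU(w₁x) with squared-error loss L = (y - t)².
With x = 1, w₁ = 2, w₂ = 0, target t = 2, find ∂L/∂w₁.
∂L/∂w₁ = 0

Forward pass:
z = w₁x = 2×1 = 2
h = ReLU(2) = 2
y = w₂h = 0×2 = 0

Backward pass:
∂L/∂y = 2(y - t) = 2(0 - 2) = -4
∂y/∂h = w₂ = 0
∂h/∂z = 1 (ReLU derivative)
∂z/∂w₁ = x = 1

∂L/∂w₁ = -4 × 0 × 1 × 1 = 0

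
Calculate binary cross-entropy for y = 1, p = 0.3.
L = 1.204

L = -1·log(0.3) - 0·log(0.7) = -log(0.3) = 1.204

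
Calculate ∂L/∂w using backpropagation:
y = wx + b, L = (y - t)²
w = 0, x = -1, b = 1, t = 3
∂L/∂w = 4

y = wx + b = (0)(-1) + 1 = 1
∂L/∂y = 2(y - t) = 2(1 - 3) = -4
∂y/∂w = x = -1
∂L/∂w = ∂L/∂y · ∂y/∂w = -4 × -1 = 4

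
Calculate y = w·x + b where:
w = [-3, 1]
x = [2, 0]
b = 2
y = -4

y = (-3)(2) + (1)(0) + 2 = -4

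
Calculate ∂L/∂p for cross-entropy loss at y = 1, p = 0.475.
∂L/∂p = -2.105

∂L/∂p = -y/p + (1-y)/(1-p) = -1/0.475 + 0 = -2.105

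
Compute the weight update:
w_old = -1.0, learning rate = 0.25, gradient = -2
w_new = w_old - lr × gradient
w_new = -0.5

w_new = w - η·∂L/∂w = -1.0 - 0.25×(-2) = -1.0 - (-0.5) = -0.5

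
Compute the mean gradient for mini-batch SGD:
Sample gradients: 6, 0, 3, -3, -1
Average gradient = 1

Average = (1/5)(6 + 0 + 3 + -3 + -1) = 5/5 = 1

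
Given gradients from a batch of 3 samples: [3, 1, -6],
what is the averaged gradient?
Average gradient = -0.6667

Average = (1/3)(3 + 1 + -6) = -2/3 = -0.6667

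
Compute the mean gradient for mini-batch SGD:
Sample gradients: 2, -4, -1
Average gradient = -1

Average = (1/3)(2 + -4 + -1) = -3/3 = -1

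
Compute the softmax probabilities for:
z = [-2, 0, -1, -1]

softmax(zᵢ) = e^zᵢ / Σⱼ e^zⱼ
p = [0.0723, 0.5344, 0.1966, 0.1966]

exp(z) = [0.1353, 1, 0.3679, 0.3679]
Sum = 1.871
p = [0.0723, 0.5344, 0.1966, 0.1966]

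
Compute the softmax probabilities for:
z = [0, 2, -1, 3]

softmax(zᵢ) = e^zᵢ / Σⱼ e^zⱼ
p = [0.0347, 0.2562, 0.0128, 0.6964]

exp(z) = [1, 7.389, 0.3679, 20.09]
Sum = 28.84
p = [0.0347, 0.2562, 0.0128, 0.6964]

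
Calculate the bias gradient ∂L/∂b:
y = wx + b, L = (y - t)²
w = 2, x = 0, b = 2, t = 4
∂L/∂b = -4

y = wx + b = (2)(0) + 2 = 2
∂L/∂y = 2(y - t) = 2(2 - 4) = -4
∂y/∂b = 1
∂L/∂b = ∂L/∂y · ∂y/∂b = -4 × 1 = -4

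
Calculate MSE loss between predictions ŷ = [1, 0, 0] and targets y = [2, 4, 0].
MSE = 5.667

MSE = (1/3)((1-2)² + (0-4)² + (0-0)²) = (1/3)(1 + 16 + 0) = 5.667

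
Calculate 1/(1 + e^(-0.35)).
0.5866

sigmoid(0.35) = 1/(1 + e^(-0.35)) = 1/(1 + 0.7047) = 0.5866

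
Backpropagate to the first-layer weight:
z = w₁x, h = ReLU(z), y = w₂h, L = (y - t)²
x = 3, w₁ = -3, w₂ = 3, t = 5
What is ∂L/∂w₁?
∂L/∂w₁ = 0

Forward pass:
z = w₁x = -3×3 = -9
h = ReLU(-9) = 0
y = w₂h = 3×0 = 0

Backward pass:
∂L/∂y = 2(y - t) = 2(0 - 5) = -10
∂y/∂h = w₂ = 3
∂h/∂z = 0 (ReLU derivative)
∂z/∂w₁ = x = 3

∂L/∂w₁ = -10 × 3 × 0 × 3 = 0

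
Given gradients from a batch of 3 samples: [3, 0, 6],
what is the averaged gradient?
Average gradient = 3

Average = (1/3)(3 + 0 + 6) = 9/3 = 3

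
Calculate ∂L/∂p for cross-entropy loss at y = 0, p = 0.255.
∂L/∂p = 1.342

∂L/∂p = -y/p + (1-y)/(1-p) = 0 + 1/0.745 = 1.342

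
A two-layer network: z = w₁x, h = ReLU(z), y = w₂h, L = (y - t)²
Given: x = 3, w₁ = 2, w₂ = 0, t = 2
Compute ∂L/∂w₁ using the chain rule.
∂L/∂w₁ = 0

Forward pass:
z = w₁x = 2×3 = 6
h = ReLU(6) = 6
y = w₂h = 0×6 = 0

Backward pass:
∂L/∂y = 2(y - t) = 2(0 - 2) = -4
∂y/∂h = w₂ = 0
∂h/∂z = 1 (ReLU derivative)
∂z/∂w₁ = x = 3

∂L/∂w₁ = -4 × 0 × 1 × 3 = 0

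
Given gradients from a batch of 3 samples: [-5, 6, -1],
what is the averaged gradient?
Average gradient = 0

Average = (1/3)(-5 + 6 + -1) = 0/3 = 0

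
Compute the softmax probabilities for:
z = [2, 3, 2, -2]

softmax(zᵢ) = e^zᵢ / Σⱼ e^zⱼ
p = [0.2111, 0.5739, 0.2111, 0.0039]

exp(z) = [7.389, 20.09, 7.389, 0.1353]
Sum = 35
p = [0.2111, 0.5739, 0.2111, 0.0039]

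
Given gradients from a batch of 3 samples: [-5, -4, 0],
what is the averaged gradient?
Average gradient = -3

Average = (1/3)(-5 + -4 + 0) = -9/3 = -3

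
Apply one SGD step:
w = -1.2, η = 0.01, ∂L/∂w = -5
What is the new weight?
w_new = -1.15

w_new = w - η·∂L/∂w = -1.2 - 0.01×(-5) = -1.2 - (-0.05) = -1.15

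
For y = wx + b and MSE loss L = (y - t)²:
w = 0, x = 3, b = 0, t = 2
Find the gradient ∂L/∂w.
∂L/∂w = -12

y = wx + b = (0)(3) + 0 = 0
∂L/∂y = 2(y - t) = 2(0 - 2) = -4
∂y/∂w = x = 3
∂L/∂w = ∂L/∂y · ∂y/∂w = -4 × 3 = -12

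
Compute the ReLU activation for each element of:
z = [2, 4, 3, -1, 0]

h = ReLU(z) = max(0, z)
h = [2, 4, 3, 0, 0]

ReLU applied element-wise: max(0,2)=2, max(0,4)=4, max(0,3)=3, max(0,-1)=0, max(0,0)=0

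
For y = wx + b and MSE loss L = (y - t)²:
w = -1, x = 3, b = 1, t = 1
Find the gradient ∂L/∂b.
∂L/∂b = -6

y = wx + b = (-1)(3) + 1 = -2
∂L/∂y = 2(y - t) = 2(-2 - 1) = -6
∂y/∂b = 1
∂L/∂b = ∂L/∂y · ∂y/∂b = -6 × 1 = -6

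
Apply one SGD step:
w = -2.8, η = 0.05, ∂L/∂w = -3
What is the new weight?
w_new = -2.65

w_new = w - η·∂L/∂w = -2.8 - 0.05×(-3) = -2.8 - (-0.15) = -2.65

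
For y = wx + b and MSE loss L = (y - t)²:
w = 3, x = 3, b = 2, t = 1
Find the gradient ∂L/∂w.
∂L/∂w = 60

y = wx + b = (3)(3) + 2 = 11
∂L/∂y = 2(y - t) = 2(11 - 1) = 20
∂y/∂w = x = 3
∂L/∂w = ∂L/∂y · ∂y/∂w = 20 × 3 = 60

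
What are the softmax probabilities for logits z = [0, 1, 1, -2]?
p = [0.1522, 0.4136, 0.4136, 0.0206]

exp(z) = [1, 2.718, 2.718, 0.1353]
Sum = 6.572
p = [0.1522, 0.4136, 0.4136, 0.0206]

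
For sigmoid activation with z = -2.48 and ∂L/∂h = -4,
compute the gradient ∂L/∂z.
∂L/∂z = -0.2852

σ(-2.48) = 0.07727
σ'(-2.48) = σ(-2.48)(1 - σ(-2.48)) = 0.07727 × 0.9227 = 0.0713
∂L/∂z = ∂L/∂h · σ'(z) = -4 × 0.0713 = -0.2852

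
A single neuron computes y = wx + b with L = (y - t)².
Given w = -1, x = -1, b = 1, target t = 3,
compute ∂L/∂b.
∂L/∂b = -2

y = wx + b = (-1)(-1) + 1 = 2
∂L/∂y = 2(y - t) = 2(2 - 3) = -2
∂y/∂b = 1
∂L/∂b = ∂L/∂y · ∂y/∂b = -2 × 1 = -2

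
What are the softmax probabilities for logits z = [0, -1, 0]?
p = [0.4223, 0.1554, 0.4223]

exp(z) = [1, 0.3679, 1]
Sum = 2.368
p = [0.4223, 0.1554, 0.4223]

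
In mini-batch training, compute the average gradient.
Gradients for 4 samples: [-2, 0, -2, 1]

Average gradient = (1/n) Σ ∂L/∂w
Average gradient = -0.75

Average = (1/4)(-2 + 0 + -2 + 1) = -3/4 = -0.75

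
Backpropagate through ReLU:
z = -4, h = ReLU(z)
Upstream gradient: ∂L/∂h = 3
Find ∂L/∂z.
∂L/∂z = 0

h = ReLU(-4) = 0
Since z < 0: ∂h/∂z = 0
∂L/∂z = ∂L/∂h · ∂h/∂z = 3 × 0 = 0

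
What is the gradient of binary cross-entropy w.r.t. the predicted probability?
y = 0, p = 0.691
∂L/∂p = 3.236

∂L/∂p = -y/p + (1-y)/(1-p) = 0 + 1/0.309 = 3.236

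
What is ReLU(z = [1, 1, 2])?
h = [1, 1, 2]

ReLU applied element-wise: max(0,1)=1, max(0,1)=1, max(0,2)=2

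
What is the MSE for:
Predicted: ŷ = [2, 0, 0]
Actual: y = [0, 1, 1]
MSE = 2

MSE = (1/3)((2-0)² + (0-1)² + (0-1)²) = (1/3)(4 + 1 + 1) = 2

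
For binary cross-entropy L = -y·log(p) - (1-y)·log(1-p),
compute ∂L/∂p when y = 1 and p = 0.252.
∂L/∂p = -3.968

∂L/∂p = -y/p + (1-y)/(1-p) = -1/0.252 + 0 = -3.968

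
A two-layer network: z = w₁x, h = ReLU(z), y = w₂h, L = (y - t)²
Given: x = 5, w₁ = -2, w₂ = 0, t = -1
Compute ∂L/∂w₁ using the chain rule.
∂L/∂w₁ = 0

Forward pass:
z = w₁x = -2×5 = -10
h = ReLU(-10) = 0
y = w₂h = 0×0 = 0

Backward pass:
∂L/∂y = 2(y - t) = 2(0 - -1) = 2
∂y/∂h = w₂ = 0
∂h/∂z = 0 (ReLU derivative)
∂z/∂w₁ = x = 5

∂L/∂w₁ = 2 × 0 × 0 × 5 = 0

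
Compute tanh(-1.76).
-0.9425

tanh(-1.76) = (e^(-1.76) - e^(1.76))/(e^(-1.76) + e^(1.76)) = -0.9425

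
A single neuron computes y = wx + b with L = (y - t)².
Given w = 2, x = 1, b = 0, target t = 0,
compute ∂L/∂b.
∂L/∂b = 4

y = wx + b = (2)(1) + 0 = 2
∂L/∂y = 2(y - t) = 2(2 - 0) = 4
∂y/∂b = 1
∂L/∂b = ∂L/∂y · ∂y/∂b = 4 × 1 = 4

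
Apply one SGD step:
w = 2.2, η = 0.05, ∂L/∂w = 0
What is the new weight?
w_new = 2.2

w_new = w - η·∂L/∂w = 2.2 - 0.05×(0) = 2.2 - (0) = 2.2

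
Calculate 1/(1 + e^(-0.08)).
0.52

sigmoid(0.08) = 1/(1 + e^(-0.08)) = 1/(1 + 0.9231) = 0.52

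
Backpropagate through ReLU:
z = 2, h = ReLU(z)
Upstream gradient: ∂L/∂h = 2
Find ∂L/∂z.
∂L/∂z = 2

h = ReLU(2) = 2
Since z > 0: ∂h/∂z = 1
∂L/∂z = ∂L/∂h · ∂h/∂z = 2 × 1 = 2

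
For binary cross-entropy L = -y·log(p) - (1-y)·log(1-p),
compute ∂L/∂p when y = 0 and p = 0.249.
∂L/∂p = 1.332

∂L/∂p = -y/p + (1-y)/(1-p) = 0 + 1/0.751 = 1.332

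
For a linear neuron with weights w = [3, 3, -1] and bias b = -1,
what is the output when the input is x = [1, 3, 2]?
y = 9

y = (3)(1) + (3)(3) + (-1)(2) + -1 = 9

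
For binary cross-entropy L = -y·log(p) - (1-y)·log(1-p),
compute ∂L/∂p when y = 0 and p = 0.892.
∂L/∂p = 9.259

∂L/∂p = -y/p + (1-y)/(1-p) = 0 + 1/0.108 = 9.259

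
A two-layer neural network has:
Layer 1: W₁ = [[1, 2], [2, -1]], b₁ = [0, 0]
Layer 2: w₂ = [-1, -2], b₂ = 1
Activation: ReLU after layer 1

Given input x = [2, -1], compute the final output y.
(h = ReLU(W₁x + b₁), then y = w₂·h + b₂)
y = -9

Layer 1 pre-activation: z₁ = [0, 5]
After ReLU: h = [0, 5]
Layer 2 output: y = -1×0 + -2×5 + 1 = -9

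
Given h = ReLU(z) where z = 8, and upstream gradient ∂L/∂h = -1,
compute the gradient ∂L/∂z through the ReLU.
∂L/∂z = -1

h = ReLU(8) = 8
Since z > 0: ∂h/∂z = 1
∂L/∂z = ∂L/∂h · ∂h/∂z = -1 × 1 = -1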